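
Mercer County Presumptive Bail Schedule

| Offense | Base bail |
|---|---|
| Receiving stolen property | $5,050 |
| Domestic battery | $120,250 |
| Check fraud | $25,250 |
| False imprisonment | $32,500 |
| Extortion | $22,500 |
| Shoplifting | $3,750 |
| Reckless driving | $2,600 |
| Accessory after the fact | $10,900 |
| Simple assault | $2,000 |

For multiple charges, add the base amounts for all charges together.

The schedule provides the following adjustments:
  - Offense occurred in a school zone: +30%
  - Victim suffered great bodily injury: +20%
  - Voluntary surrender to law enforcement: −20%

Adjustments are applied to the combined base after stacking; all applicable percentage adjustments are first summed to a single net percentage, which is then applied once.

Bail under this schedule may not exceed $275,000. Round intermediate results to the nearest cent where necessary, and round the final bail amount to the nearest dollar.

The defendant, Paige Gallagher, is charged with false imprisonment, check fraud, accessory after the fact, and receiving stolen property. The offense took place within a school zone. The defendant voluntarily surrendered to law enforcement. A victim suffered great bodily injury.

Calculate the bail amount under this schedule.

$95,810

Base amounts from the schedule: false imprisonment $32,500; check fraud $25,250; accessory after the fact $10,900; receiving stolen property $5,050.
Stacking rule: sum of all bases. $32,500 + $25,250 + $10,900 + $5,050 = $73,700.
Net percentage adjustment: +30% +20% −20% = +30%. $73,700 × 1.3 = $95,810.
$95,810 is within the $275,000 maximum.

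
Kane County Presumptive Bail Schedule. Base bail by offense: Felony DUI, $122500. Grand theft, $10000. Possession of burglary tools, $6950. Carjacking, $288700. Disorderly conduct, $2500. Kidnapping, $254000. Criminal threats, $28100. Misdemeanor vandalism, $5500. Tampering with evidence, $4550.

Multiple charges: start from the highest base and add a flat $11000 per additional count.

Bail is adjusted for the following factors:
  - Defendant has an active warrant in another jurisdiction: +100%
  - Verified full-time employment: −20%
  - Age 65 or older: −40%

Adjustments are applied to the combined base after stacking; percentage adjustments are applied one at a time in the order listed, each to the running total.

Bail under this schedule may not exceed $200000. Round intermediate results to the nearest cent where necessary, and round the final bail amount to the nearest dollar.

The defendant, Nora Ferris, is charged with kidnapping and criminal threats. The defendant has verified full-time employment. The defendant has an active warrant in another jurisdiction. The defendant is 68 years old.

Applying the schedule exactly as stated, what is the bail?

Base amounts from the schedule: kidnapping $254000; criminal threats $28100.
Stacking rule: highest base plus $11000 per additional charge. Highest is kidnapping at $254000; 1 additional charge → +$11000. Combined base = $265000.
Defendant has an active warrant in another jurisdiction (+100%): $265000 × 2 = $530000.
Verified full-time employment (−20%): $530000 × 0.8 = $424000.
Age 65 or older (−40%): $424000 × 0.6 = $254400.
Result $254400 exceeds the maximum of $200000; bail is capped at $200000.

$200000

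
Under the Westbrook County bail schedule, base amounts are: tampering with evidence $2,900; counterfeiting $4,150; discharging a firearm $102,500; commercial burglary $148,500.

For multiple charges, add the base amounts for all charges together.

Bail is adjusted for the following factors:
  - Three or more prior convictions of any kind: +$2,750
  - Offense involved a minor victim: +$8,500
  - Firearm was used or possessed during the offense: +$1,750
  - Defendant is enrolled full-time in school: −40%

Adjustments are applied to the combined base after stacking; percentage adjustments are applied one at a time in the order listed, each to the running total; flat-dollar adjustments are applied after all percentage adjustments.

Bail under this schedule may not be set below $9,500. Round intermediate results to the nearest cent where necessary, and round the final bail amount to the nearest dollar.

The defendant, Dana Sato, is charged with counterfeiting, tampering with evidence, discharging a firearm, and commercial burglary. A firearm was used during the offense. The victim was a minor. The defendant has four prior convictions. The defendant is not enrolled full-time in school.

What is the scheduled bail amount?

$271,050

Base amounts from the schedule: counterfeiting $4,150; tampering with evidence $2,900; discharging a firearm $102,500; commercial burglary $148,500.
Stacking rule: sum of all bases. $4,150 + $2,900 + $102,500 + $148,500 = $258,050.
Three or more prior convictions of any kind (+$2,750 flat): $258,050 + $2,750 = $260,800.
Offense involved a minor victim (+$8,500 flat): $260,800 + $8,500 = $269,300.
Firearm was used or possessed during the offense (+$1,750 flat): $269,300 + $1,750 = $271,050.
$271,050 is at or above the $9,500 minimum.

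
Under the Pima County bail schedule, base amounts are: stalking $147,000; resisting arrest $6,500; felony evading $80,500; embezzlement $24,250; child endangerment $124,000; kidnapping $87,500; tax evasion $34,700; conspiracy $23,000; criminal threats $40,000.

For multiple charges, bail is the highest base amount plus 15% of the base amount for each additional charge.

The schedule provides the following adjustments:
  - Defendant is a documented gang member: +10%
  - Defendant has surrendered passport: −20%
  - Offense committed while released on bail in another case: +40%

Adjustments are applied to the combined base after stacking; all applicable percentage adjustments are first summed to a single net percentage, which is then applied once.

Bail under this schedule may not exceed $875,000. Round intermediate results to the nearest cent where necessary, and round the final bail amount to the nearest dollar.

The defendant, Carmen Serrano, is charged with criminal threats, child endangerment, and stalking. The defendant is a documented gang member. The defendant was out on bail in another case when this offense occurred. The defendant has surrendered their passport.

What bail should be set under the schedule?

$223,080

Base amounts from the schedule: criminal threats $40,000; child endangerment $124,000; stalking $147,000.
Stacking rule: highest base plus 15% of each additional charge. Highest is stalking at $147,000. Additional: $40,000 × 15% = $6,000; $124,000 × 15% = $18,600. Combined base = $147,000 + $24,600 = $171,600.
Net percentage adjustment: +10% −20% +40% = +30%. $171,600 × 1.3 = $223,080.
$223,080 is within the $875,000 maximum.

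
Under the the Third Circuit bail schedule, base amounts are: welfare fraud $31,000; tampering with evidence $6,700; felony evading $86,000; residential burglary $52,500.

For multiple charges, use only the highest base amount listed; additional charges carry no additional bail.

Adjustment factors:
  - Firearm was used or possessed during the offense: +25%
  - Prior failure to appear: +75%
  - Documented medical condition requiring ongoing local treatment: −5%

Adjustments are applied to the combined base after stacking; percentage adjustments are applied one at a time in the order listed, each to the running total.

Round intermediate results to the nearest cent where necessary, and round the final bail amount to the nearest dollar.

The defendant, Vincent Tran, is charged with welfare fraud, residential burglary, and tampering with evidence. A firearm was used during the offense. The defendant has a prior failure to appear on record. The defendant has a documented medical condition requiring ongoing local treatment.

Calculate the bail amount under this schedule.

Base amounts from the schedule: welfare fraud $31,000; residential burglary $52,500; tampering with evidence $6,700.
Stacking rule: use the highest base only. Highest is residential burglary at $52,500. Combined base = $52,500.
Firearm was used or possessed during the offense (+25%): $52,500 × 1.25 = $65,625.
Prior failure to appear (+75%): $65,625 × 1.75 = $114,843.75.
Documented medical condition requiring ongoing local treatment (−5%): $114,843.75 × 0.95 = $109,101.56.
Rounded to the nearest dollar: $109,102.

$109,102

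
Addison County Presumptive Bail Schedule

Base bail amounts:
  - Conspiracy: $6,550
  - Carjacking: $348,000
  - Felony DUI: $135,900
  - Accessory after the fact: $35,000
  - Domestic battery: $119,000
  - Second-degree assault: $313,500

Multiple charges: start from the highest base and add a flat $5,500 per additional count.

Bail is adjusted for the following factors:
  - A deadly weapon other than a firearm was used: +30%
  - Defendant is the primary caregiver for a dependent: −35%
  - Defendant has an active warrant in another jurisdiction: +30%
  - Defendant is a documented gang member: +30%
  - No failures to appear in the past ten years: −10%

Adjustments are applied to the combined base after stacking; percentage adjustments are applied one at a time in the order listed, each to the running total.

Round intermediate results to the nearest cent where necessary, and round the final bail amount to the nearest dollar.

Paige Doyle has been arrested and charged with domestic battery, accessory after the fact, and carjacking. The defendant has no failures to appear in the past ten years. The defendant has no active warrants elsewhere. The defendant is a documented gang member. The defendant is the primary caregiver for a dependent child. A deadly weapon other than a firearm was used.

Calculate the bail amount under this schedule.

Base amounts from the schedule: domestic battery $119,000; accessory after the fact $35,000; carjacking $348,000.
Stacking rule: highest base plus $5,500 per additional charge. Highest is carjacking at $348,000; 2 additional charges → +$11,000. Combined base = $359,000.
A deadly weapon other than a firearm was used (+30%): $359,000 × 1.3 = $466,700.
Defendant is the primary caregiver for a dependent (−35%): $466,700 × 0.65 = $303,355.
Defendant is a documented gang member (+30%): $303,355 × 1.3 = $394,361.50.
No failures to appear in the past ten years (−10%): $394,361.50 × 0.9 = $354,925.35.
Rounded to the nearest dollar: $354,925.

$354,925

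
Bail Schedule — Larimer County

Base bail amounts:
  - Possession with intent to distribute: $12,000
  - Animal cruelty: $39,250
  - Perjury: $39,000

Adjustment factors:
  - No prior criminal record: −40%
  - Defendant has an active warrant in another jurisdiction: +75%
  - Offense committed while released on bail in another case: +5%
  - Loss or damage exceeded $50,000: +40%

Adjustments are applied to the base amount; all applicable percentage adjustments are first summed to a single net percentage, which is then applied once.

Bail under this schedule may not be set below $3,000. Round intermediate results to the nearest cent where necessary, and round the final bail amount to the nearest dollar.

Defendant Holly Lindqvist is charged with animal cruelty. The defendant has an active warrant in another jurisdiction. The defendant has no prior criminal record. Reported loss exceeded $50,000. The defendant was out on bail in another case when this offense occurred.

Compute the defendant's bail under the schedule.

$70,650

Base amounts from the schedule: animal cruelty $39,250.
Single charge. Combined base = $39,250.
Net percentage adjustment: −40% +75% +5% +40% = +80%. $39,250 × 1.8 = $70,650.
$70,650 is at or above the $3,000 minimum.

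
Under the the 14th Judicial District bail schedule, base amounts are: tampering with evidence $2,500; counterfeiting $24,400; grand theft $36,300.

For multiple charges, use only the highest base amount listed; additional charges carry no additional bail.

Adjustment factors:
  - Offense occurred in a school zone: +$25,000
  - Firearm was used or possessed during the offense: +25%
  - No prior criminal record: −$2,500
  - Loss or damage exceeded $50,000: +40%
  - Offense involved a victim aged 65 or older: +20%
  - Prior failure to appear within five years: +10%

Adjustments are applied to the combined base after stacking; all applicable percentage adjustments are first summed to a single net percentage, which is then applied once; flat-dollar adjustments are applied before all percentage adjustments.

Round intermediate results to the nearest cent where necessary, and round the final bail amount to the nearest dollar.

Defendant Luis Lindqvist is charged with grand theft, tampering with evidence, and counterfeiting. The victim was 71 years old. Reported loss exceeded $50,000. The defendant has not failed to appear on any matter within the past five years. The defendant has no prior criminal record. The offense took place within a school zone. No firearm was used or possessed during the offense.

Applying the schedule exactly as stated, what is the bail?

$94,080

Base amounts from the schedule: grand theft $36,300; tampering with evidence $2,500; counterfeiting $24,400.
Stacking rule: use the highest base only. Highest is grand theft at $36,300. Combined base = $36,300.
Offense occurred in a school zone (+$25,000 flat): $36,300 + $25,000 = $61,300.
No prior criminal record (−$2,500 flat): $61,300 − $2,500 = $58,800.
Net percentage adjustment: +40% +20% = +60%. $58,800 × 1.6 = $94,080.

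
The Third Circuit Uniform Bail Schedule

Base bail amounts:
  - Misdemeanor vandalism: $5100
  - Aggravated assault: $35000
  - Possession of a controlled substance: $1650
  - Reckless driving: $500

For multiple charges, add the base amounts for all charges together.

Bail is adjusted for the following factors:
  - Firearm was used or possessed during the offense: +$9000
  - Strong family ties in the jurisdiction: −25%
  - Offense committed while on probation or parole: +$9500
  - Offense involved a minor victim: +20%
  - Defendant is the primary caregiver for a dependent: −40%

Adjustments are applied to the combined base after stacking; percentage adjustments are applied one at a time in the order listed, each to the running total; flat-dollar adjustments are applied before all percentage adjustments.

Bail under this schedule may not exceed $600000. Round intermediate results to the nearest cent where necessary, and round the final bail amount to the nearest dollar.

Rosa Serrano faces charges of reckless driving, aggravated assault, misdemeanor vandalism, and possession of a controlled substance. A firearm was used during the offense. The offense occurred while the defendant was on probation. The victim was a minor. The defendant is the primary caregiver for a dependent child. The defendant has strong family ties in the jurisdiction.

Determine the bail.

Base amounts from the schedule: reckless driving $500; aggravated assault $35000; misdemeanor vandalism $5100; possession of a controlled substance $1650.
Stacking rule: sum of all bases. $500 + $35000 + $5100 + $1650 = $42250.
Firearm was used or possessed during the offense (+$9000 flat): $42250 + $9000 = $51250.
Offense committed while on probation or parole (+$9500 flat): $51250 + $9500 = $60750.
Strong family ties in the jurisdiction (−25%): $60750 × 0.75 = $45562.50.
Offense involved a minor victim (+20%): $45562.50 × 1.2 = $54675.
Defendant is the primary caregiver for a dependent (−40%): $54675 × 0.6 = $32805.
$32805 is within the $600000 maximum.

$32805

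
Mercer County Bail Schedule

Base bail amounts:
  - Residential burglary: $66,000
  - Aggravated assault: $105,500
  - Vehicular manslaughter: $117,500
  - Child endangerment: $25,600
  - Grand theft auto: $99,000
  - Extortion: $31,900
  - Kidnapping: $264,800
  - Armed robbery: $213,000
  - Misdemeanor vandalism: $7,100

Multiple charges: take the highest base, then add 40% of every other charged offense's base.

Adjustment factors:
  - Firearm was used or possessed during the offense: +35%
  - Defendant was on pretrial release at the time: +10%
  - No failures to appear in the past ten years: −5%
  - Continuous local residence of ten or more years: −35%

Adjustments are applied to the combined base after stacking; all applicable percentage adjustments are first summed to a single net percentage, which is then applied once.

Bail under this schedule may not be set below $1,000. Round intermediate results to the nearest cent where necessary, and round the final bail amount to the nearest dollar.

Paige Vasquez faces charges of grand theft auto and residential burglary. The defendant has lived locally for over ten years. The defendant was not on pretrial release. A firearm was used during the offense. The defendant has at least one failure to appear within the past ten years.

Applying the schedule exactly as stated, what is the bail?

Base amounts from the schedule: grand theft auto $99,000; residential burglary $66,000.
Stacking rule: highest base plus 40% of each additional charge. Highest is grand theft auto at $99,000. Additional: $66,000 × 40% = $26,400. Combined base = $99,000 + $26,400 = $125,400.
Net percentage adjustment: +35% −35% = +0%. $125,400 × 1 = $125,400.
$125,400 is at or above the $1,000 minimum.

$125,400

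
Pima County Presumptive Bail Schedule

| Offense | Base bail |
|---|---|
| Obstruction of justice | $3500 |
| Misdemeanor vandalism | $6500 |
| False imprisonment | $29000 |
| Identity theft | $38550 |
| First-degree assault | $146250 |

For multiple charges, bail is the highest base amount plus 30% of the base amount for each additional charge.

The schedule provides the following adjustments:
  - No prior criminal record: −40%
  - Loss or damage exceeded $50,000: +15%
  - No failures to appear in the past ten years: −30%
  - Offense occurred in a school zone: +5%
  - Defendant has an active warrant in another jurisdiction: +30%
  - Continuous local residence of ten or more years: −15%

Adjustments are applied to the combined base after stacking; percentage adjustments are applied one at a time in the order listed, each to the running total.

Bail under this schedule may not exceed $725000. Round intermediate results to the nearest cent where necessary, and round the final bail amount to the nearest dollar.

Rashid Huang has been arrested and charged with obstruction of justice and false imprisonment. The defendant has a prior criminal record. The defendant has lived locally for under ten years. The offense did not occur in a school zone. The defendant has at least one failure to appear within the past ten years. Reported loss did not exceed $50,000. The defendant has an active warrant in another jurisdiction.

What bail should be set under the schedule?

Base amounts from the schedule: obstruction of justice $3500; false imprisonment $29000.
Stacking rule: highest base plus 30% of each additional charge. Highest is false imprisonment at $29000. Additional: $3500 × 30% = $1050. Combined base = $29000 + $1050 = $30050.
Defendant has an active warrant in another jurisdiction (+30%): $30050 × 1.3 = $39065.
$39065 is within the $725000 maximum.

$39065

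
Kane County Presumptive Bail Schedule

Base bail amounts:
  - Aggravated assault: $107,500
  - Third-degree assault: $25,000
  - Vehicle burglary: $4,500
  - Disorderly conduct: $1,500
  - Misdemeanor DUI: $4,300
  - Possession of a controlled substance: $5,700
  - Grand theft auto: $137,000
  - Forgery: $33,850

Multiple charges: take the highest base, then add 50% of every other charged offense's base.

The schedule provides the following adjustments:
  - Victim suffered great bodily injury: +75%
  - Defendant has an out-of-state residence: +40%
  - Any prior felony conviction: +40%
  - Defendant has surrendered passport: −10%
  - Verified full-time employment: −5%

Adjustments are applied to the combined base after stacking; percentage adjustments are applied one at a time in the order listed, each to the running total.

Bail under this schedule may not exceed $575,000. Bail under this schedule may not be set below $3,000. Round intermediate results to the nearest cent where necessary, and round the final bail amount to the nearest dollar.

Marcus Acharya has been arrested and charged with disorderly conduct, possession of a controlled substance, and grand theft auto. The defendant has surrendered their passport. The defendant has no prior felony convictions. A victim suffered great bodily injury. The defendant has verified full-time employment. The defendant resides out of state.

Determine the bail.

$294,522

Base amounts from the schedule: disorderly conduct $1,500; possession of a controlled substance $5,700; grand theft auto $137,000.
Stacking rule: highest base plus 50% of each additional charge. Highest is grand theft auto at $137,000. Additional: $1,500 × 50% = $750; $5,700 × 50% = $2,850. Combined base = $137,000 + $3,600 = $140,600.
Victim suffered great bodily injury (+75%): $140,600 × 1.75 = $246,050.
Defendant has an out-of-state residence (+40%): $246,050 × 1.4 = $344,470.
Defendant has surrendered passport (−10%): $344,470 × 0.9 = $310,023.
Verified full-time employment (−5%): $310,023 × 0.95 = $294,521.85.
$294,521.85 is within the $575,000 maximum.
$294,521.85 is at or above the $3,000 minimum.
Rounded to the nearest dollar: $294,522.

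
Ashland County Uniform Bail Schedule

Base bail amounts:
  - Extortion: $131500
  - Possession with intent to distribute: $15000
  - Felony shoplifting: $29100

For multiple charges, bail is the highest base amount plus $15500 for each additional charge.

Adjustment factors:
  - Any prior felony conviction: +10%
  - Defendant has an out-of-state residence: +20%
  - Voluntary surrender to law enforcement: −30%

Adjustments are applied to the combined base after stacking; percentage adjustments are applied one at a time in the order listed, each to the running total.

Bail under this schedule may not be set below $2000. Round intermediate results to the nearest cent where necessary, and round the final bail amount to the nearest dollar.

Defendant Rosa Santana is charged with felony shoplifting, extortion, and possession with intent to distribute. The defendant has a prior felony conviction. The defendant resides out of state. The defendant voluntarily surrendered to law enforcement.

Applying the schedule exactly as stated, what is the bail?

$150150

Base amounts from the schedule: felony shoplifting $29100; extortion $131500; possession with intent to distribute $15000.
Stacking rule: highest base plus $15500 per additional charge. Highest is extortion at $131500; 2 additional charges → +$31000. Combined base = $162500.
Any prior felony conviction (+10%): $162500 × 1.1 = $178750.
Defendant has an out-of-state residence (+20%): $178750 × 1.2 = $214500.
Voluntary surrender to law enforcement (−30%): $214500 × 0.7 = $150150.
$150150 is at or above the $2000 minimum.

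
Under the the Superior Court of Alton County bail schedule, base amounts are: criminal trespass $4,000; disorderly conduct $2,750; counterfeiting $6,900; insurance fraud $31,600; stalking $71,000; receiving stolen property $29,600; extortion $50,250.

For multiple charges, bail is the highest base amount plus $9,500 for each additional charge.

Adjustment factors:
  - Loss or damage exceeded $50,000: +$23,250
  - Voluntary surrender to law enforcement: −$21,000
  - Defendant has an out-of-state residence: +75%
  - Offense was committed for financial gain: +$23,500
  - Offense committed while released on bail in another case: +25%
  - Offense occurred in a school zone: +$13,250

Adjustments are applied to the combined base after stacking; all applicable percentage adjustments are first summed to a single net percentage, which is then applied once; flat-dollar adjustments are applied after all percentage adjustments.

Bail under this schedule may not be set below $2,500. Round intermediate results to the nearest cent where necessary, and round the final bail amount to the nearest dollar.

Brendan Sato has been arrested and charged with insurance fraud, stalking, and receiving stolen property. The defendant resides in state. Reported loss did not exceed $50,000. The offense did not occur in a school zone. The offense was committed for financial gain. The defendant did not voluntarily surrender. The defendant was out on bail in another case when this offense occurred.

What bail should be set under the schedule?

Base amounts from the schedule: insurance fraud $31,600; stalking $71,000; receiving stolen property $29,600.
Stacking rule: highest base plus $9,500 per additional charge. Highest is stalking at $71,000; 2 additional charges → +$19,000. Combined base = $90,000.
Offense committed while released on bail in another case (+25%): $90,000 × 1.25 = $112,500.
Offense was committed for financial gain (+$23,500 flat): $112,500 + $23,500 = $136,000.
$136,000 is at or above the $2,500 minimum.

$136,000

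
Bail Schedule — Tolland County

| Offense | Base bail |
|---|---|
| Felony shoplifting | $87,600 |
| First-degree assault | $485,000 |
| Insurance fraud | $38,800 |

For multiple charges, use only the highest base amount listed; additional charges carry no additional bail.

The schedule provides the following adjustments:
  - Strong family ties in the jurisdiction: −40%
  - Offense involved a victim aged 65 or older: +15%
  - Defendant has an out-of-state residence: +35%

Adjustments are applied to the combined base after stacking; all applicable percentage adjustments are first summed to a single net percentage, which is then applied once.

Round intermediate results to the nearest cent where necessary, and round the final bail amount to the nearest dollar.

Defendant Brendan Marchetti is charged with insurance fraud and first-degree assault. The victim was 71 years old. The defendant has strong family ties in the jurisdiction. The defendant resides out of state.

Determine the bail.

$533,500

Base amounts from the schedule: insurance fraud $38,800; first-degree assault $485,000.
Stacking rule: use the highest base only. Highest is first-degree assault at $485,000. Combined base = $485,000.
Net percentage adjustment: −40% +15% +35% = +10%. $485,000 × 1.1 = $533,500.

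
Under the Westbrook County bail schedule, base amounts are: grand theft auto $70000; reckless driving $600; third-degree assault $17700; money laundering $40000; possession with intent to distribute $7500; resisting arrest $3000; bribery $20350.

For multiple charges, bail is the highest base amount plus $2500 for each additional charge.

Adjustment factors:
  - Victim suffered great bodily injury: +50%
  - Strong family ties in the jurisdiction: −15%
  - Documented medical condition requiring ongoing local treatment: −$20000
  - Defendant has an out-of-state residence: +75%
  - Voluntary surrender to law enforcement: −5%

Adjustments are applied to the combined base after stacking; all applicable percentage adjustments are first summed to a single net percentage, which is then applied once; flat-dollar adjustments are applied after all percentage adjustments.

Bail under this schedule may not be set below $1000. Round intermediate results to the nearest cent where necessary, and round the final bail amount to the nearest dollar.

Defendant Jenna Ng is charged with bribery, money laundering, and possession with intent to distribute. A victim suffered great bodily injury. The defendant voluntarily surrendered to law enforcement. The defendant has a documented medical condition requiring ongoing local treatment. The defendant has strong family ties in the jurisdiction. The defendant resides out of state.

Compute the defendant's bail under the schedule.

Base amounts from the schedule: bribery $20350; money laundering $40000; possession with intent to distribute $7500.
Stacking rule: highest base plus $2500 per additional charge. Highest is money laundering at $40000; 2 additional charges → +$5000. Combined base = $45000.
Net percentage adjustment: +50% −15% +75% −5% = +105%. $45000 × 2.05 = $92250.
Documented medical condition requiring ongoing local treatment (−$20000 flat): $92250 − $20000 = $72250.
$72250 is at or above the $1000 minimum.

$72250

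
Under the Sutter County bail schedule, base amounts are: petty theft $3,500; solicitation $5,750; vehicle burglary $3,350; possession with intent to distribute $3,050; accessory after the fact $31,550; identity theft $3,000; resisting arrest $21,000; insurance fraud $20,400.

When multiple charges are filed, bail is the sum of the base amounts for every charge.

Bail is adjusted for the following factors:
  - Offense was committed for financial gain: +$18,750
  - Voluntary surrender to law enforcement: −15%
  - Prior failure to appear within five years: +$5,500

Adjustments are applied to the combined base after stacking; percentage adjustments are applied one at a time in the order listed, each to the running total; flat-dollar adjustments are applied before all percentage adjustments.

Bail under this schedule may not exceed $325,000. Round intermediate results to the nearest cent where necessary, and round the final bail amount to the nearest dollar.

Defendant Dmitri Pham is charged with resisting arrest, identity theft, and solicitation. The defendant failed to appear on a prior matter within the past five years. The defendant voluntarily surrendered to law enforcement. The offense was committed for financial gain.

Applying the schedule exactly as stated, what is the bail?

$45,900

Base amounts from the schedule: resisting arrest $21,000; identity theft $3,000; solicitation $5,750.
Stacking rule: sum of all bases. $21,000 + $3,000 + $5,750 = $29,750.
Offense was committed for financial gain (+$18,750 flat): $29,750 + $18,750 = $48,500.
Prior failure to appear within five years (+$5,500 flat): $48,500 + $5,500 = $54,000.
Voluntary surrender to law enforcement (−15%): $54,000 × 0.85 = $45,900.
$45,900 is within the $325,000 maximum.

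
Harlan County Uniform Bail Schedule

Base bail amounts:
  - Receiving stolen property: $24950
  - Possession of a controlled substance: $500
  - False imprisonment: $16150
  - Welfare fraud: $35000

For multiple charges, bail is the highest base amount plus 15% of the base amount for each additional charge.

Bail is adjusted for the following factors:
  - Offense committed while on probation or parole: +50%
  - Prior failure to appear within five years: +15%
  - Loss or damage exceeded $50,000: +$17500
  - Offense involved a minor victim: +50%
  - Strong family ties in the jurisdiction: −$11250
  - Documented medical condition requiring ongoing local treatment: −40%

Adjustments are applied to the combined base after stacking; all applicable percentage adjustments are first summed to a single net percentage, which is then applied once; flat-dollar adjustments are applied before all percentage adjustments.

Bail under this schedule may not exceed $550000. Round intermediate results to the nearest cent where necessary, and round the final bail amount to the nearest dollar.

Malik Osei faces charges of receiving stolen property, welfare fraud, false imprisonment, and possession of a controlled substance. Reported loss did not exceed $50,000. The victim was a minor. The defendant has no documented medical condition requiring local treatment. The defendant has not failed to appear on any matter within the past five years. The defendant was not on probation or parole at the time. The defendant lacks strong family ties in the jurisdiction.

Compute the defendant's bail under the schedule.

$61860

Base amounts from the schedule: receiving stolen property $24950; welfare fraud $35000; false imprisonment $16150; possession of a controlled substance $500.
Stacking rule: highest base plus 15% of each additional charge. Highest is welfare fraud at $35000. Additional: $24950 × 15% = $3742.50; $16150 × 15% = $2422.50; $500 × 15% = $75. Combined base = $35000 + $6240 = $41240.
Offense involved a minor victim (+50%): $41240 × 1.5 = $61860.
$61860 is within the $550000 maximum.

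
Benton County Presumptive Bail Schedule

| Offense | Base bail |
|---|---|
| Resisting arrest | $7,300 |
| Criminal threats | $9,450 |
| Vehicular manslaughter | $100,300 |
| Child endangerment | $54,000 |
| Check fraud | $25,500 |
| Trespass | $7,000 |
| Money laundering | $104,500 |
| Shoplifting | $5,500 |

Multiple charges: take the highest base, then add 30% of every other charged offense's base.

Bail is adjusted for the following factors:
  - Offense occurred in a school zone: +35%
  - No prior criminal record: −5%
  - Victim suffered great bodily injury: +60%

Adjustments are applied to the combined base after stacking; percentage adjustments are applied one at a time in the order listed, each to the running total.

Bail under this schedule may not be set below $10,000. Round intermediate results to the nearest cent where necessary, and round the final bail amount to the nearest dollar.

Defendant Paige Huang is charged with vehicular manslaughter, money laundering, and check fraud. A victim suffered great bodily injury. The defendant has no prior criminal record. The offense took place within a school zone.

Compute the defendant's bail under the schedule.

Base amounts from the schedule: vehicular manslaughter $100,300; money laundering $104,500; check fraud $25,500.
Stacking rule: highest base plus 30% of each additional charge. Highest is money laundering at $104,500. Additional: $100,300 × 30% = $30,090; $25,500 × 30% = $7,650. Combined base = $104,500 + $37,740 = $142,240.
Offense occurred in a school zone (+35%): $142,240 × 1.35 = $192,024.
No prior criminal record (−5%): $192,024 × 0.95 = $182,422.80.
Victim suffered great bodily injury (+60%): $182,422.80 × 1.6 = $291,876.48.
$291,876.48 is at or above the $10,000 minimum.
Rounded to the nearest dollar: $291,876.

$291,876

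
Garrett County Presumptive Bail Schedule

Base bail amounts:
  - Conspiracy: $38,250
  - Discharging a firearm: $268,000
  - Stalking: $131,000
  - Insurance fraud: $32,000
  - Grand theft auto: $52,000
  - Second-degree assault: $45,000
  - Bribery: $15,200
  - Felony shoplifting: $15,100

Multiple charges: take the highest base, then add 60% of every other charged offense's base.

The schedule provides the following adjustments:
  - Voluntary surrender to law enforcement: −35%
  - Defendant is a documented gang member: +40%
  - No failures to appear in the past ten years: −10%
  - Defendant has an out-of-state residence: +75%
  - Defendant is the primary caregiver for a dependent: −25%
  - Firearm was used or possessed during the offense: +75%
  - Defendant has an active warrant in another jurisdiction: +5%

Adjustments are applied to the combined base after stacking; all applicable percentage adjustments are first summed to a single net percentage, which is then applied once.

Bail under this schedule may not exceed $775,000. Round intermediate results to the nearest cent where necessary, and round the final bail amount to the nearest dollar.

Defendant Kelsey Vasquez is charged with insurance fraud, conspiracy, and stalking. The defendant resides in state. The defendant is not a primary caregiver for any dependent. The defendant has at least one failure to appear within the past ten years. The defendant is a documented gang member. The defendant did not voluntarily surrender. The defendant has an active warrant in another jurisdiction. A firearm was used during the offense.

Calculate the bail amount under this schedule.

Base amounts from the schedule: insurance fraud $32,000; conspiracy $38,250; stalking $131,000.
Stacking rule: highest base plus 60% of each additional charge. Highest is stalking at $131,000. Additional: $32,000 × 60% = $19,200; $38,250 × 60% = $22,950. Combined base = $131,000 + $42,150 = $173,150.
Net percentage adjustment: +40% +75% +5% = +120%. $173,150 × 2.2 = $380,930.
$380,930 is within the $775,000 maximum.

$380,930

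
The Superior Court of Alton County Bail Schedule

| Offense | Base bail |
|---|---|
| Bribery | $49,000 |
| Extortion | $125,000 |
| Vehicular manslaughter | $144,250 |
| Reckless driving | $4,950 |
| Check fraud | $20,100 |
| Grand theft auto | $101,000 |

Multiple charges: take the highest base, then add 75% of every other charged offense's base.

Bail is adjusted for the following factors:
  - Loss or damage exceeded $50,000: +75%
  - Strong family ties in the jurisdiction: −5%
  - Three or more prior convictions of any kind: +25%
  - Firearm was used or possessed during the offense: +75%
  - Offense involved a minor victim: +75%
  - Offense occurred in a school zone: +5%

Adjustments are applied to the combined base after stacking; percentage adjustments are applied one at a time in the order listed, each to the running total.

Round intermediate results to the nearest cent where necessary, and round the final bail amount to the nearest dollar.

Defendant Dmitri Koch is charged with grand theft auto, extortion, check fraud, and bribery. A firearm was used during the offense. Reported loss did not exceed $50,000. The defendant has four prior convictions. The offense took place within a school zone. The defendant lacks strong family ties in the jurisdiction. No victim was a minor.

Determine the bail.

$580,133

Base amounts from the schedule: grand theft auto $101,000; extortion $125,000; check fraud $20,100; bribery $49,000.
Stacking rule: highest base plus 75% of each additional charge. Highest is extortion at $125,000. Additional: $101,000 × 75% = $75,750; $20,100 × 75% = $15,075; $49,000 × 75% = $36,750. Combined base = $125,000 + $127,575 = $252,575.
Three or more prior convictions of any kind (+25%): $252,575 × 1.25 = $315,718.75.
Firearm was used or possessed during the offense (+75%): $315,718.75 × 1.75 = $552,507.81.
Offense occurred in a school zone (+5%): $552,507.81 × 1.05 = $580,133.20.
Rounded to the nearest dollar: $580,133.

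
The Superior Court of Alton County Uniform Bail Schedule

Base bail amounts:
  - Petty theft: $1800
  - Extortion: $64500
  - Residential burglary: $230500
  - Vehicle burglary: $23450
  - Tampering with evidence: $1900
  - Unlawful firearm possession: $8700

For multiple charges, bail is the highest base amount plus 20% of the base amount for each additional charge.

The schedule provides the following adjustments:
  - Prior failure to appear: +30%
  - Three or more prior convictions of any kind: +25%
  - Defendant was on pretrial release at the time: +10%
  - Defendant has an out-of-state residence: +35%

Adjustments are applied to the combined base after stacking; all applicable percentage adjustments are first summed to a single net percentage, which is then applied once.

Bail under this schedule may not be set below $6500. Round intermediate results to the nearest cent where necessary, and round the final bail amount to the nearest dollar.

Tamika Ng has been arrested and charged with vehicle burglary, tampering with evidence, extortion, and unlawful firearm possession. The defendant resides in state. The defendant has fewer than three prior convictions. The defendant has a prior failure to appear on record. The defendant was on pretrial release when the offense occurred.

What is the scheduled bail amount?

Base amounts from the schedule: vehicle burglary $23450; tampering with evidence $1900; extortion $64500; unlawful firearm possession $8700.
Stacking rule: highest base plus 20% of each additional charge. Highest is extortion at $64500. Additional: $23450 × 20% = $4690; $1900 × 20% = $380; $8700 × 20% = $1740. Combined base = $64500 + $6810 = $71310.
Net percentage adjustment: +30% +10% = +40%. $71310 × 1.4 = $99834.
$99834 is at or above the $6500 minimum.

$99834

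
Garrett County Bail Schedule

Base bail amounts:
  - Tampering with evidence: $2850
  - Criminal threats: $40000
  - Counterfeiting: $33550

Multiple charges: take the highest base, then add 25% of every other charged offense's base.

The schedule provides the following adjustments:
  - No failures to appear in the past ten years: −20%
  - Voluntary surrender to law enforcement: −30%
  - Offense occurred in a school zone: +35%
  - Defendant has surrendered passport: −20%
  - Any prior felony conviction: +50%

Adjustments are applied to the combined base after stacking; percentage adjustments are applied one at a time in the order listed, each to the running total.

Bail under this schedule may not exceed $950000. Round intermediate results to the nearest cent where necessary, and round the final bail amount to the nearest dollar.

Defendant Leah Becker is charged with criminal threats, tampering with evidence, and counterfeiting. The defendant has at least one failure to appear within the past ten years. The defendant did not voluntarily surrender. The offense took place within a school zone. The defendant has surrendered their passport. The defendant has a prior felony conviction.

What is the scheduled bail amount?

Base amounts from the schedule: criminal threats $40000; tampering with evidence $2850; counterfeiting $33550.
Stacking rule: highest base plus 25% of each additional charge. Highest is criminal threats at $40000. Additional: $2850 × 25% = $712.50; $33550 × 25% = $8387.50. Combined base = $40000 + $9100 = $49100.
Offense occurred in a school zone (+35%): $49100 × 1.35 = $66285.
Defendant has surrendered passport (−20%): $66285 × 0.8 = $53028.
Any prior felony conviction (+50%): $53028 × 1.5 = $79542.
$79542 is within the $950000 maximum.

$79542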